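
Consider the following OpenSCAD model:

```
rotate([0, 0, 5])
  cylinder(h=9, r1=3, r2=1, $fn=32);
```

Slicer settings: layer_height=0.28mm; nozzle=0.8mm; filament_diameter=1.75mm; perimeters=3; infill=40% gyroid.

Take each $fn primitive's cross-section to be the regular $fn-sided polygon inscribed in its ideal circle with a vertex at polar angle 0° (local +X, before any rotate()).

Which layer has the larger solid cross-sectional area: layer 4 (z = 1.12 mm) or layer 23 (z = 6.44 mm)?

Layer 4 (z = 1.12): the cone (r1=3→r2=1) has section circumradius 2.751 here — a regular 32-gon (area = (32/2)·2.751²·sin(360°/32) = 23.63 mm²); (whole slice rotated 5° about Z — lengths, areas and connectivity unchanged). So its area = 23.63 mm². Layer 23 (z = 6.44): the cone: at t=0.716 of its height the radius interpolates to r₁+(r₂−r₁)t = 1.569, giving a regular 32-gon of that circumradius (area = (32/2)·1.569²·sin(360°/32) = 7.68 mm²); (whole slice rotated 5° about Z — lengths, areas and connectivity unchanged). So its area = 7.68 mm². Layer 4 is larger (23.63 vs 7.68 mm²).

layer 4 (z = 1.12 mm)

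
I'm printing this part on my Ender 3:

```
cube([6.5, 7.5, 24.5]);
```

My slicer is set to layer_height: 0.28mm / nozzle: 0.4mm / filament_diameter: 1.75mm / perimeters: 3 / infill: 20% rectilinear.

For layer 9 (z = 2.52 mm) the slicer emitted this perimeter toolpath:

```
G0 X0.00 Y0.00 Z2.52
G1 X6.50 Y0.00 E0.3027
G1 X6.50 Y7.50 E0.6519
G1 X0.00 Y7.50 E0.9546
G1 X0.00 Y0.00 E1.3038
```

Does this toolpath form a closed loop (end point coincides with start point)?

Start point (G0): (0.00, 0.00). End point (last G1): the path returns to the start — closed.

yes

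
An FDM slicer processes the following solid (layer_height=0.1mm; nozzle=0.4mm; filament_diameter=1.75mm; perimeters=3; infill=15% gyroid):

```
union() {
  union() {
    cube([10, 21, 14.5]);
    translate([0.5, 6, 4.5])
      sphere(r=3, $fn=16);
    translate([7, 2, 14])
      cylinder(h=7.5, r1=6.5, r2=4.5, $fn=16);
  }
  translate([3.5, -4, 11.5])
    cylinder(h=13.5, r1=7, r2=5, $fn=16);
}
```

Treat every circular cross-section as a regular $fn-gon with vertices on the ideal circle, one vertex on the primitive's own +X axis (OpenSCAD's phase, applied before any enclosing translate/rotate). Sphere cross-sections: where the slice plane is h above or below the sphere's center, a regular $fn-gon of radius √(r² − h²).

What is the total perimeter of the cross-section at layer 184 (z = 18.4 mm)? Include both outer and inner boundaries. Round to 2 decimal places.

At z = 18.4 mm: the cube is not intersected at this z (z outside [0, 14.5]); the sphere at (0.5, 6) is not intersected at this z (|z−center|=13.900 > r=3); the cone at (7, 2): at t=0.587 of its height the radius interpolates to r₁+(r₂−r₁)t = 5.327, giving a regular 16-gon of that circumradius (perimeter = 2·16·5.327·sin(180°/16) = 33.25 mm); Combining (union): only the cone at (7, 2) is present, so the union is just that shape — boundary = 33.25 mm; the cone at (3.5, -4): at t=0.511 of its height the radius interpolates to r₁+(r₂−r₁)t = 5.978, giving a regular 16-gon of that circumradius (perimeter = 2·16·5.978·sin(180°/16) = 37.32 mm); Combining (union): the regions partially overlap (shared area 25.55 mm²), so the edge portions inside another operand are dropped and the merged outline is re-measured after clipping — boundary = 50.44 mm. Overall, the cross-section is a single solid region. Total boundary length (outer) = 50.44 mm.

50.44 mm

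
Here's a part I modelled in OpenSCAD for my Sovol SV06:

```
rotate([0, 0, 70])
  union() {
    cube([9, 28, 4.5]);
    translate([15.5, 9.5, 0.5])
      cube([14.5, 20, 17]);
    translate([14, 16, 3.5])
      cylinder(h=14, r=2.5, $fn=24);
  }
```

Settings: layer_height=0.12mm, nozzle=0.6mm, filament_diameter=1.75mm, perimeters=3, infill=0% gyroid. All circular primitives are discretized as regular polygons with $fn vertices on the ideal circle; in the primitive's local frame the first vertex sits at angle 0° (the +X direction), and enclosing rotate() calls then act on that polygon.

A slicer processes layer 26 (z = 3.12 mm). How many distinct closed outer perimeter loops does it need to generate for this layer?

2

At z = 3.12 mm: the cube is present — its section is the full 9×28 rectangle; the 14.5×20 cube at (15.5, 9.5) contributes its full rectangle; the cylinder at (14, 16) is absent (z outside [3.5, 17.5]); Taking the union: the 2 present regions are separate (no shared area or edge), so areas and boundary lengths simply add and each stays a separate island — 2 connected regions; (whole slice rotated 70° about Z — lengths, areas and connectivity unchanged). The result has 2 disconnected regions.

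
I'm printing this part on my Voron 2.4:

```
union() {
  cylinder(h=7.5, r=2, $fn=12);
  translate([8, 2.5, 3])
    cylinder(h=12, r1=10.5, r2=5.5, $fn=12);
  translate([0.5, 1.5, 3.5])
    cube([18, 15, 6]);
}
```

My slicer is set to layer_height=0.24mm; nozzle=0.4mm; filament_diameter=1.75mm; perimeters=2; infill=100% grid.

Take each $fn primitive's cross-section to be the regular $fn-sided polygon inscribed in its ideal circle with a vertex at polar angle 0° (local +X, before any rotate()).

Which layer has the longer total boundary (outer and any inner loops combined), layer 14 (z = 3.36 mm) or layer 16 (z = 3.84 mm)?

layer 16 (z = 3.84 mm)

Layer 14 (z = 3.36): the r=2 cylinder contributes a regular 12-gon of circumradius 2 (perimeter = 2·12·2.000·sin(180°/12) = 12.42 mm); the cone at (8, 2.5): at t=0.030 of its height the radius interpolates to r₁+(r₂−r₁)t = 10.350, giving a regular 12-gon of that circumradius (perimeter = 2·12·10.350·sin(180°/12) = 64.29 mm); the cube at (0.5, 1.5) does not reach this height (z outside [3.5, 9.5]); Combining (union): the regions partially overlap (shared area 11.51 mm²), so the edge portions inside another operand are dropped and the merged outline is re-measured after clipping — boundary = 64.46 mm. So its perimeter = 64.46 mm. Layer 16 (z = 3.84): the cylinder: section is a regular 12-gon, circumradius r=2 (perimeter = 2·12·2.000·sin(180°/12) = 12.42 mm); the cone at (8, 2.5): at t=0.070 of its height the radius interpolates to r₁+(r₂−r₁)t = 10.150, giving a regular 12-gon of that circumradius (perimeter = 2·12·10.150·sin(180°/12) = 63.05 mm); the cube at (0.5, 1.5) is present — its section is the full 18×15 rectangle (perimeter 66.00 mm); Taking the union: the regions partially overlap (shared area 172.26 mm²), so the edge portions inside another operand are dropped and the merged outline is re-measured after clipping — boundary = 79.09 mm. So its perimeter = 79.09 mm. Layer 16 is larger (79.09 vs 64.46 mm).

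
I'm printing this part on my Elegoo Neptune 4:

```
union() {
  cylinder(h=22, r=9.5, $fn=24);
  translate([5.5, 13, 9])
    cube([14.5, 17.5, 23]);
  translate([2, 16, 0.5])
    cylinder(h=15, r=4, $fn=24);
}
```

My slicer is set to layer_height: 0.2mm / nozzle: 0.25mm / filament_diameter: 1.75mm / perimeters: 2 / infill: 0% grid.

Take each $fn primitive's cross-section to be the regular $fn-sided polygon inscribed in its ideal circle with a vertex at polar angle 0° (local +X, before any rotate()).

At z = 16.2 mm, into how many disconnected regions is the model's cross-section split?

At z = 16.2 mm: the cylinder: section is a regular 24-gon, circumradius r=9.5; the cube at (5.5, 13) (footprint 14.5×17.5) is included at this height; the cylinder at (2, 16) is absent (z outside [0.5, 15.5]); Combining (union): the 2 present regions are separate (no shared area or edge), so areas and boundary lengths simply add and each stays a separate island — 2 connected regions. The result has 2 disconnected regions.

2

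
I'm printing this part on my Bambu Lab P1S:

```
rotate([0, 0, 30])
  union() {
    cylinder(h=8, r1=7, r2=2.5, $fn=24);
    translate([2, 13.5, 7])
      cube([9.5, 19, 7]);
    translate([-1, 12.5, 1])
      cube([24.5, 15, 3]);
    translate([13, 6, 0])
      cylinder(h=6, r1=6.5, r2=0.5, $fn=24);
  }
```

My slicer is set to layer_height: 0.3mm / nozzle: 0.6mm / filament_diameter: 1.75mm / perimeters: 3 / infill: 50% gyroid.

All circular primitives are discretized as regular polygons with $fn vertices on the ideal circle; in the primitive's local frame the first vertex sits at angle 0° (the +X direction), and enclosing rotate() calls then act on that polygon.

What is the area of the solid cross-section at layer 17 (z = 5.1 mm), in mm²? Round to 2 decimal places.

59.10 mm²

At z = 5.1 mm: the cone contributes a regular 24-gon of circumradius 4.131 (interpolated between r1=7 and r2=2.5 at t=0.637) (area = (24/2)·4.131²·sin(360°/24) = 53.01 mm²); the cube at (2, 13.5) is absent (z outside [7, 14]); the cube at (-1, 12.5) does not reach this height (z outside [1, 4]); the cone at (13, 6): at t=0.850 of its height the radius interpolates to r₁+(r₂−r₁)t = 1.400, giving a regular 24-gon of that circumradius (area = (24/2)·1.400²·sin(360°/24) = 6.09 mm²); Merging all regions: the 2 present regions are separate (no shared area or edge), so areas and boundary lengths simply add and each stays a separate island — area = 59.10 mm²; (whole slice rotated 30° about Z — lengths, areas and connectivity unchanged). Overall, the cross-section has 2 separate islands. Net area = 59.10 mm².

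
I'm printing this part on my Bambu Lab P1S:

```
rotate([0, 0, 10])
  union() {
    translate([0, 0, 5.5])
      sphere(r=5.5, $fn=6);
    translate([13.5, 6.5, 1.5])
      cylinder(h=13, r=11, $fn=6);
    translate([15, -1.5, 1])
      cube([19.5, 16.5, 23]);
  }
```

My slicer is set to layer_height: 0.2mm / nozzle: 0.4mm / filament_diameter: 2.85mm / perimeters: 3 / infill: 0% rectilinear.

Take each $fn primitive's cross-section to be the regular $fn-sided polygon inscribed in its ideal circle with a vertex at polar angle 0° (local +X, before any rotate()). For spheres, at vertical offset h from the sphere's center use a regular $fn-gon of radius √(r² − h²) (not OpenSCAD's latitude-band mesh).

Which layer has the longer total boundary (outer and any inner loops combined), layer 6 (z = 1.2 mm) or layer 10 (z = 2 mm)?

layer 10 (z = 2 mm)

Layer 6 (z = 1.2): the sphere: section is a regular 6-gon, circumradius = √(r²−h²) = √(5.5²−4.3²) = 3.429 (perimeter = 2·6·3.429·sin(180°/6) = 20.58 mm); the cylinder at (13.5, 6.5) is absent (z outside [1.5, 14.5]); the cube at (15, -1.5) (footprint 19.5×16.5) is included at this height (perimeter 72.00 mm); Combining (union): the 2 present regions are separate (no shared area or edge), so areas and boundary lengths simply add and each stays a separate island — boundary = 92.58 mm; (whole slice rotated 10° about Z — lengths, areas and connectivity unchanged). So its perimeter = 92.58 mm. Layer 10 (z = 2): the r=5.5 sphere slices to a regular 6-gon of circumradius 4.243 (√(r²−h²) with h=3.5 from center) (perimeter = 2·6·4.243·sin(180°/6) = 25.46 mm); the r=11 cylinder at (13.5, 6.5) contributes a regular 6-gon of circumradius 11 (perimeter = 2·6·11.000·sin(180°/6) = 66.00 mm); the cube at (15, -1.5) (footprint 19.5×16.5) is included at this height (perimeter 72.00 mm); Combining (union): the regions partially overlap (shared area 117.42 mm²), so the edge portions inside another operand are dropped and the merged outline is re-measured after clipping — boundary = 118.43 mm; (whole slice rotated 10° about Z — lengths, areas and connectivity unchanged). So its perimeter = 118.43 mm. Layer 10 is larger (118.43 vs 92.58 mm).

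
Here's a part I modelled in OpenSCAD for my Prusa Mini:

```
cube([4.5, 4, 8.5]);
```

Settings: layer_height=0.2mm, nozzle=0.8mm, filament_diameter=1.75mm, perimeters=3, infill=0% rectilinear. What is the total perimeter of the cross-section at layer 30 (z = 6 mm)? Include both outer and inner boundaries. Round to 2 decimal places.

At z = 6 mm: the cube is present — its section is the full 4.5×4 rectangle (perimeter 17.00 mm). Overall, the cross-section is a single solid region. Total boundary length (outer) = 17.00 mm.

17.00 mm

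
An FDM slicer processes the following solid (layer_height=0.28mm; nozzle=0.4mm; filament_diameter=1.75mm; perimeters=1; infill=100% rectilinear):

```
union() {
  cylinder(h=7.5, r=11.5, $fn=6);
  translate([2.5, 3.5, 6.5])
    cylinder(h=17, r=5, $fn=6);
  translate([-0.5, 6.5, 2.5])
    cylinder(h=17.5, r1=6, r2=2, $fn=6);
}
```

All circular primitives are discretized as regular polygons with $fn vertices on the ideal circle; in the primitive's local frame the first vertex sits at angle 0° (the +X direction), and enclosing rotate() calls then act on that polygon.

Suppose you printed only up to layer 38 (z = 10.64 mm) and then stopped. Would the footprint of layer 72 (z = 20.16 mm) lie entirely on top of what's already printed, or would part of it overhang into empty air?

Compare the two slices. At z = 10.64: the cylinder is not intersected at this z (z outside [0, 7.5]); the r=5 cylinder at (2.5, 3.5) gives a regular 6-gon of circumradius 5 (constant along its height) (area = (6/2)·5.000²·sin(360°/6) = 64.95 mm²); the cone at (-0.5, 6.5): at t=0.465 of its height the radius interpolates to r₁+(r₂−r₁)t = 4.139, giving a regular 6-gon of that circumradius (area = (6/2)·4.139²·sin(360°/6) = 44.52 mm²); Merging all regions: the regions partially overlap — summed areas 109.47 mm² minus the doubly-counted overlap 20.44 mm² gives 89.03 mm² — area = 89.03 mm². At z = 20.16: the cylinder does not reach this height (z outside [0, 7.5]); the r=5 cylinder at (2.5, 3.5) contributes a regular 6-gon of circumradius 5 (area = (6/2)·5.000²·sin(360°/6) = 64.95 mm²); the cone at (-0.5, 6.5) does not reach this height (z outside [2.5, 20]); Merging all regions: only the r=5 cylinder at (2.5, 3.5) is present, so the union is just that shape — area = 64.95 mm². Checking containment: the cross-section at z = 20.16 is a subset of the cross-section at z = 10.64.

entirely on top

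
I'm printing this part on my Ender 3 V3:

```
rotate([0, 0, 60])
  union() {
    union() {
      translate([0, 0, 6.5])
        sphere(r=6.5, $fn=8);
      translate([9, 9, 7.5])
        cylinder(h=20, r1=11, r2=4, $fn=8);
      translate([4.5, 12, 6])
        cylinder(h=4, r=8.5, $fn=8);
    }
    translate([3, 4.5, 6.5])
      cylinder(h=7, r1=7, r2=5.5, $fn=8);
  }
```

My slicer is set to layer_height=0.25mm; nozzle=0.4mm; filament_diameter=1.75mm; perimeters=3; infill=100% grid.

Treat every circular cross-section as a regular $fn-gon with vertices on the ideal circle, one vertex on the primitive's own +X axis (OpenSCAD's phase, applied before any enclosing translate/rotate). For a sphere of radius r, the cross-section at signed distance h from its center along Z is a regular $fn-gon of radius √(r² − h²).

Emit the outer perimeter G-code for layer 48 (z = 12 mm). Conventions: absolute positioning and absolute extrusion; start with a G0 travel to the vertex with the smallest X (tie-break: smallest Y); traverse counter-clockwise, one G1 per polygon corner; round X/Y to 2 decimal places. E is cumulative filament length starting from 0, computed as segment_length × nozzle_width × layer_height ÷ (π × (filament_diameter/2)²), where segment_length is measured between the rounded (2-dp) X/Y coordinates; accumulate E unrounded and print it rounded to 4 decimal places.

At z = 12 mm: the r=6.5 sphere contributes a regular 8-gon of circumradius √(6.5²−5.5²) = 3.464; the cone at (9, 9): at t=0.225 of its height the radius interpolates to r₁+(r₂−r₁)t = 9.425, giving a regular 8-gon of that circumradius; the cylinder at (4.5, 12) does not reach this height (z outside [6, 10]); Merging all regions: the regions partially overlap (shared area 0.03 mm²), so overlapping operands fuse into one piece — 1 connected region; the cone at (3, 4.5): at t=0.786 of its height the radius interpolates to r₁+(r₂−r₁)t = 5.821, giving a regular 8-gon of that circumradius; Merging all regions: the regions partially overlap (shared area 72.30 mm²), so overlapping operands fuse into one piece — 1 connected region; (rotated 60° about Z; rotation is an isometry so areas/perimeters/island counts are preserved). The outline is a single polygon with 19 vertices. Extrusion per mm of travel: 0.4 × 0.25 / (π × 0.875²) = 0.041575. Accumulating E over each segment gives final E = 2.8911.

G0 X-12.40 Y9.85 Z12.00
G1 X-8.01 Y4.13 E0.2998
G1 X-7.92 Y4.12 E0.3035
G1 X-8.02 Y3.34 E0.3362
G1 X-5.31 Y-0.19 E0.5213
G1 X-3.29 Y-0.46 E0.6060
G1 X-3.35 Y-0.90 E0.6244
G1 X-1.73 Y-3.00 E0.7347
G1 X0.90 Y-3.35 E0.8450
G1 X3.00 Y-1.73 E0.9553
G1 X3.35 Y0.90 E1.0656
G1 X2.58 Y1.89 E1.1177
G1 X2.64 Y1.94 E1.1210
G1 X3.22 Y6.32 E1.3047
G1 X4.87 Y7.58 E1.3910
G1 X5.81 Y14.73 E1.6908
G1 X1.42 Y20.46 E1.9909
G1 X-5.73 Y21.40 E2.2907
G1 X-11.46 Y17.01 E2.5908
G1 X-12.40 Y9.85 E2.8911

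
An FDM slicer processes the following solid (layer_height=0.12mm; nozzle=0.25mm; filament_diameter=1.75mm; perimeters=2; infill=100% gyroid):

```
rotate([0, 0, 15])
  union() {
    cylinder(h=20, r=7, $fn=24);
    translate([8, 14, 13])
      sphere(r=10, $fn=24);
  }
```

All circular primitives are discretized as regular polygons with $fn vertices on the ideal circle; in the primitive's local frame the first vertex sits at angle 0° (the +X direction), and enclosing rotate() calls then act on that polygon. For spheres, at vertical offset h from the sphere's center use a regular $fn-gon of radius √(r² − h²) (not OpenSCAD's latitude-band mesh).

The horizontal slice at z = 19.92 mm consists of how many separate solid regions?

At z = 19.92 mm: the r=7 cylinder contributes a regular 24-gon of circumradius 7; the r=10 sphere at (8, 14) contributes a regular 24-gon of circumradius √(10²−6.92²) = 7.219; Taking the union: the 2 present regions are separate (no shared area or edge), so areas and boundary lengths simply add and each stays a separate island — 2 connected regions; (rotated 15° about Z; rotation is an isometry so areas/perimeters/island counts are preserved). The result has 2 disconnected regions.

2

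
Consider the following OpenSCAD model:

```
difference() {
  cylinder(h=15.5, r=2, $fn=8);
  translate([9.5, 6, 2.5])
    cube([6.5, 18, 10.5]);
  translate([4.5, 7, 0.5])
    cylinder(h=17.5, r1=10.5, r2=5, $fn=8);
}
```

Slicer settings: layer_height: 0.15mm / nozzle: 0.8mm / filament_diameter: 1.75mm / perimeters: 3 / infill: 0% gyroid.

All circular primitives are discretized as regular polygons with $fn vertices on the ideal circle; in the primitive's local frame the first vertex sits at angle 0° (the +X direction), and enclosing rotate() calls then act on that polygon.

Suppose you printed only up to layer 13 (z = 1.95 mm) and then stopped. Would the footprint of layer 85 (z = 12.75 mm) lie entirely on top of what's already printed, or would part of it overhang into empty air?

part overhangs

Compare the two slices. At z = 1.95: the r=2 cylinder gives a regular 8-gon of circumradius 2 (constant along its height) (area = (8/2)·2.000²·sin(360°/8) = 11.31 mm²); the cube at (9.5, 6) does not reach this height (z outside [2.5, 13]); the cone at (4.5, 7) (r1=10.5→r2=5) has section circumradius 10.044 here — a regular 8-gon (area = (8/2)·10.044²·sin(360°/8) = 285.35 mm²); After the difference (first − rest): starting from the r=2 cylinder (11.31 mm²), the cone at (4.5, 7) partially overlaps it — only the 9.58 mm² overlap (of its 285.35 mm²) is removed, clipping the outline — area = 1.73 mm². At z = 12.75: the r=2 cylinder gives a regular 8-gon of circumradius 2 (constant along its height) (area = (8/2)·2.000²·sin(360°/8) = 11.31 mm²); the cube at (9.5, 6) (footprint 6.5×18) is included at this height (area 117.00 mm²); the cone at (4.5, 7): at t=0.700 of its height the radius interpolates to r₁+(r₂−r₁)t = 6.650, giving a regular 8-gon of that circumradius (area = (8/2)·6.650²·sin(360°/8) = 125.08 mm²); After the difference (first − rest): starting from the r=2 cylinder (11.31 mm²), the 6.5×18 cube at (9.5, 6) misses the remaining region (no effect); the cone at (4.5, 7) misses the remaining region (no effect) — area = 11.31 mm². Checking containment: at z = 12.75 the cross-section extends beyond the z = 1.95 cross-section by about 9.58 mm².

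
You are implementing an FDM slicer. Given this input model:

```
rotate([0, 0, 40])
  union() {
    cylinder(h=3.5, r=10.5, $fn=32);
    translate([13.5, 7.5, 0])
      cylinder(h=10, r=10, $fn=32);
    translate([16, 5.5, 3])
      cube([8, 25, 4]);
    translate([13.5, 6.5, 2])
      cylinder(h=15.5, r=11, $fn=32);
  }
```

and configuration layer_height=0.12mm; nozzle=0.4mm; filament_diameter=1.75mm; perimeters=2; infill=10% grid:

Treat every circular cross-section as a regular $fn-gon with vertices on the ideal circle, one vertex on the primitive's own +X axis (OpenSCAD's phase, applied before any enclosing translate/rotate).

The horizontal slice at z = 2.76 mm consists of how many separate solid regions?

At z = 2.76 mm: the cylinder: section is a regular 32-gon, circumradius r=10.5; the r=10 cylinder at (13.5, 7.5) contributes a regular 32-gon of circumradius 10; the cube at (16, 5.5) does not reach this height (z outside [3, 7]); the r=11 cylinder at (13.5, 6.5) gives a regular 32-gon of circumradius 11 (constant along its height); Taking the union: the regions partially overlap (shared area 380.25 mm²), so overlapping operands fuse into one piece — 1 connected region; (rotated 40° about Z; rotation is an isometry so areas/perimeters/island counts are preserved). The result has 1 disconnected region.

1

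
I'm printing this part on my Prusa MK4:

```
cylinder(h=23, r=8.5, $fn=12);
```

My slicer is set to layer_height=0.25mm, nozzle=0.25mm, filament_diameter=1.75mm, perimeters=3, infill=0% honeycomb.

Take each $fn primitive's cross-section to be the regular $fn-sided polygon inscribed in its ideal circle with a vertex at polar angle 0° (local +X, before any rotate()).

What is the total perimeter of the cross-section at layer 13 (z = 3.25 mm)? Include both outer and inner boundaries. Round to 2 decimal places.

At z = 3.25 mm: the cylinder: section is a regular 12-gon, circumradius r=8.5 (perimeter = 2·12·8.500·sin(180°/12) = 52.80 mm). Overall, the cross-section is a single solid region. Total boundary length (outer) = 52.80 mm.

52.80 mm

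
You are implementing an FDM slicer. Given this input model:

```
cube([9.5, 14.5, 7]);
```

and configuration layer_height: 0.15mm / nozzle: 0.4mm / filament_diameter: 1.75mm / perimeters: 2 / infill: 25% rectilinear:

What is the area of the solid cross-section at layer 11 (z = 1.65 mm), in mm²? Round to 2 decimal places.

137.75 mm²

At z = 1.65 mm: the cube is present — its section is the full 9.5×14.5 rectangle (area 137.75 mm²). Overall, the cross-section is a single solid region. Net area = 137.75 mm².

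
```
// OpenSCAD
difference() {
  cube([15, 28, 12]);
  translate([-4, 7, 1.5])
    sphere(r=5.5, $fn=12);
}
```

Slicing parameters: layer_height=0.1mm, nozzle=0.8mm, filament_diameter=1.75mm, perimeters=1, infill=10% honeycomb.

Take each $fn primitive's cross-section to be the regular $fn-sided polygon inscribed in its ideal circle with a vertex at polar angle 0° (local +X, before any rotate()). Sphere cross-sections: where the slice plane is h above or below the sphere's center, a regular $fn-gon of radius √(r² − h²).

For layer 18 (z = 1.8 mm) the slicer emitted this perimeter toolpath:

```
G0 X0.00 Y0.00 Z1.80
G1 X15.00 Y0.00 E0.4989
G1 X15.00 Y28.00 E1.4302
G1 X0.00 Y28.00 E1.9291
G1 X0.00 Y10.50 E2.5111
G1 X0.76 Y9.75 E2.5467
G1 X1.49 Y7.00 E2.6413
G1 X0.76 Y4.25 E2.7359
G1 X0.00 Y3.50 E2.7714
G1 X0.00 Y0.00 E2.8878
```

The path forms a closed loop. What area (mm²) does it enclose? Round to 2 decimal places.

413.24 mm²

Apply the shoelace formula to the sequence of (X, Y) vertices; enclosed area = 413.24 mm².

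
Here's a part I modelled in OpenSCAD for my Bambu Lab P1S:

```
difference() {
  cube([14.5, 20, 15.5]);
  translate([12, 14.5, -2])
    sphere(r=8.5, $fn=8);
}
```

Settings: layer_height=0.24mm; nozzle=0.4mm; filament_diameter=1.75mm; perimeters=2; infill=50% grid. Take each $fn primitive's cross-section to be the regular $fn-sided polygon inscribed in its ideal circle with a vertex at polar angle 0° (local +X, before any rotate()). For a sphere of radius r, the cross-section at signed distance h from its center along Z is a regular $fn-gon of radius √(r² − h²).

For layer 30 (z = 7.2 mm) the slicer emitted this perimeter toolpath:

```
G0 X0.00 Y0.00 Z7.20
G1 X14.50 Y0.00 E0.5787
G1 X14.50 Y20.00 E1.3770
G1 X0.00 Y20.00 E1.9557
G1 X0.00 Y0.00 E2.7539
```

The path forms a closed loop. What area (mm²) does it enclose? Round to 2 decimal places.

Apply the shoelace formula to the sequence of (X, Y) vertices; enclosed area = 290.00 mm².

290.00 mm²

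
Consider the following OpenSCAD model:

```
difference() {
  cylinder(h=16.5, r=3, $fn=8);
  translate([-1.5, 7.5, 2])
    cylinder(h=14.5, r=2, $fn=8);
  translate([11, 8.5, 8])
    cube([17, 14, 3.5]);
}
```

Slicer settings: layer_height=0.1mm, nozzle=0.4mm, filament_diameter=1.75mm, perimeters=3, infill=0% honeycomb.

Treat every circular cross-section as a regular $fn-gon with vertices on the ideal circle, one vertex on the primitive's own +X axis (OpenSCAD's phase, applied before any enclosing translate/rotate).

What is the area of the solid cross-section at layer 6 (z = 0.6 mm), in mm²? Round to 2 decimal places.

At z = 0.6 mm: the r=3 cylinder gives a regular 8-gon of circumradius 3 (constant along its height) (area = (8/2)·3.000²·sin(360°/8) = 25.46 mm²); the cylinder at (-1.5, 7.5) is absent (z outside [2, 16.5]); the cube at (11, 8.5) does not reach this height (z outside [8, 11.5]); After the difference (first − rest): none of the subtracted shapes is present at this height, so the r=3 cylinder is unchanged — area = 25.46 mm². Overall, the cross-section is a single solid region. Net area = 25.46 mm².

25.46 mm²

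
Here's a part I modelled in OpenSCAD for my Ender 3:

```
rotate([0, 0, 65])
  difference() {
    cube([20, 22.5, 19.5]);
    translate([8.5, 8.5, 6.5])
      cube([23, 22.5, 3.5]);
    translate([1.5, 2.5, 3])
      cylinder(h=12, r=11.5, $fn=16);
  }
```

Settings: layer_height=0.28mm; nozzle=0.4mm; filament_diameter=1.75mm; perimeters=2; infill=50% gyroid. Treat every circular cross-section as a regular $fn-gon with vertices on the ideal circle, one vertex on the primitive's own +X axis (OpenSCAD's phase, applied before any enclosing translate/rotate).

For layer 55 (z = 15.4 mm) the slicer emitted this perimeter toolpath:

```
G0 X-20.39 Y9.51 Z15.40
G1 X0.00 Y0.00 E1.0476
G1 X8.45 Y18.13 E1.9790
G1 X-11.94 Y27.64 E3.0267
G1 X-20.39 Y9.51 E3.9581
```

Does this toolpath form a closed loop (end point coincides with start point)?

yes

Start point (G0): (-20.39, 9.51). End point (last G1): the path returns to the start — closed.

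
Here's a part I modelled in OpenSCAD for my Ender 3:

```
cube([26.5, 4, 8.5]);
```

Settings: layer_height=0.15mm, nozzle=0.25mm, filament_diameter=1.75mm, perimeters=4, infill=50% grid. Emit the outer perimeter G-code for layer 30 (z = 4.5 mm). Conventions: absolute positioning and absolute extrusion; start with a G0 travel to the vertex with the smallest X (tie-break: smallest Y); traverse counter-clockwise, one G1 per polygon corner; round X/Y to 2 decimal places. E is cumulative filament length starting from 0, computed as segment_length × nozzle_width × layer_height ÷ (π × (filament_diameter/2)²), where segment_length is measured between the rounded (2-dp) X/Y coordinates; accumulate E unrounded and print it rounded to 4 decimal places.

At z = 4.5 mm: the cube is present — its section is the full 26.5×4 rectangle. The outline is a single polygon with 4 vertices. Extrusion per mm of travel: 0.25 × 0.15 / (π × 0.875²) = 0.015591. Accumulating E over each segment gives final E = 0.9510.

G0 X0.00 Y0.00 Z4.50
G1 X26.50 Y0.00 E0.4132
G1 X26.50 Y4.00 E0.4755
G1 X0.00 Y4.00 E0.8887
G1 X0.00 Y0.00 E0.9510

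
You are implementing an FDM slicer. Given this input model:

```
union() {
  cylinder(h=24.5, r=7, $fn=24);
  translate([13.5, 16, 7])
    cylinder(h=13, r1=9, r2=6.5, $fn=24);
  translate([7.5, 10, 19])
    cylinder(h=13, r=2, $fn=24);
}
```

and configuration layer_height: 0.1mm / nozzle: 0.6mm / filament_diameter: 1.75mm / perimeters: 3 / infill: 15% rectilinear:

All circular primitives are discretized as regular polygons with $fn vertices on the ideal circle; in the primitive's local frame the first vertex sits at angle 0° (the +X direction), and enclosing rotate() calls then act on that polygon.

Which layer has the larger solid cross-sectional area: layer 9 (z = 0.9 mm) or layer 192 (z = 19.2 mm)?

Layer 9 (z = 0.9): the r=7 cylinder gives a regular 24-gon of circumradius 7 (constant along its height) (area = (24/2)·7.000²·sin(360°/24) = 152.19 mm²); the cone at (13.5, 16) is absent (z outside [7, 20]); the cylinder at (7.5, 10) is not intersected at this z (z outside [19, 32]); Taking the union: only the r=7 cylinder is present, so the union is just that shape — area = 152.19 mm². So its area = 152.19 mm². Layer 192 (z = 19.2): the cylinder: section is a regular 24-gon, circumradius r=7 (area = (24/2)·7.000²·sin(360°/24) = 152.19 mm²); the cone at (13.5, 16) (r1=9→r2=6.5) has section circumradius 6.654 here — a regular 24-gon (area = (24/2)·6.654²·sin(360°/24) = 137.51 mm²); the cylinder at (7.5, 10): section is a regular 24-gon, circumradius r=2 (area = (24/2)·2.000²·sin(360°/24) = 12.42 mm²); Merging all regions: the regions partially overlap — summed areas 302.12 mm² minus the doubly-counted overlap 0.11 mm² gives 302.01 mm² — area = 302.01 mm². So its area = 302.01 mm². Layer 192 is larger (302.01 vs 152.19 mm²).

layer 192 (z = 19.2 mm)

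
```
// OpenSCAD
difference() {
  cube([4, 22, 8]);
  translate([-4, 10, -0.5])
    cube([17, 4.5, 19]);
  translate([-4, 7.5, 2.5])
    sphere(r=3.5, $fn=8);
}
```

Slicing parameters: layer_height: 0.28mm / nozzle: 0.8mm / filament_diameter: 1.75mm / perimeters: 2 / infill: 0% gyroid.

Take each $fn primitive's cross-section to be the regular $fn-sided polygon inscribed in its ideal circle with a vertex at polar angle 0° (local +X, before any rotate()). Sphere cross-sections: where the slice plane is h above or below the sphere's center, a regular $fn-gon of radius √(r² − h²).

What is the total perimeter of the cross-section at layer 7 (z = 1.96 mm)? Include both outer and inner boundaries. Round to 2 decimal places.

51.00 mm

At z = 1.96 mm: the cube (footprint 4×22) is included at this height (perimeter 52.00 mm); the cube at (-4, 10) is present — its section is the full 17×4.5 rectangle (perimeter 43.00 mm); the r=3.5 sphere at (-4, 7.5) slices to a regular 8-gon of circumradius 3.458 (√(r²−h²) with h=0.54 from center) (perimeter = 2·8·3.458·sin(180°/8) = 21.17 mm); Taking the first minus the rest: starting from the 4×22 cube, the 17×4.5 cube at (-4, 10) partially overlaps it — only the 18.00 mm² overlap (of its 76.50 mm²) is removed, clipping the outline; the r=3.5 sphere at (-4, 7.5) misses the remaining region (no effect) — boundary = 51.00 mm. Overall, the cross-section has 2 separate islands. Total boundary length (outer) = 51.00 mm.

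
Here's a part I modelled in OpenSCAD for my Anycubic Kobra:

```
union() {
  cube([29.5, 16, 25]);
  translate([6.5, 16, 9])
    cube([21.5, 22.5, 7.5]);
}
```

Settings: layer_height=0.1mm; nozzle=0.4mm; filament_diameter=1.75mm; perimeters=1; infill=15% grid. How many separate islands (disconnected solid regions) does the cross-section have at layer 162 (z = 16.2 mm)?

At z = 16.2 mm: the cube is present — its section is the full 29.5×16 rectangle; the 21.5×22.5 cube at (6.5, 16) contributes its full rectangle; Taking the union: the 2 present regions share edge segments without overlapping in area, so areas simply add but the touching pieces fuse into one outline (the shared edge portions become interior and drop out of the boundary) — 1 connected region. Overall, the cross-section is a single solid region. Island count = 1.

1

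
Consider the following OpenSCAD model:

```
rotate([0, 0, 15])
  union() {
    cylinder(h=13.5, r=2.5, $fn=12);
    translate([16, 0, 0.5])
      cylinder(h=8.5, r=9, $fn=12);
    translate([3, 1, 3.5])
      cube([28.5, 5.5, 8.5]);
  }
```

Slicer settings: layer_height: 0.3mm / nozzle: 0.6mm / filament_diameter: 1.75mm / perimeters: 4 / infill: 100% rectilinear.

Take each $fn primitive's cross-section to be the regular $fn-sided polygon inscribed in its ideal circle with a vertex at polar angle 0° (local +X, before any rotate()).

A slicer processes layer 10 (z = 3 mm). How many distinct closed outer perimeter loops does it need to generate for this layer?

At z = 3 mm: the r=2.5 cylinder contributes a regular 12-gon of circumradius 2.5; the r=9 cylinder at (16, 0) contributes a regular 12-gon of circumradius 9; the cube at (3, 1) is not intersected at this z (z outside [3.5, 12]); Taking the union: the 2 present regions are separate (no shared area or edge), so areas and boundary lengths simply add and each stays a separate island — 2 connected regions; (rotated 15° about Z; rotation is an isometry so areas/perimeters/island counts are preserved). The result has 2 disconnected regions.

2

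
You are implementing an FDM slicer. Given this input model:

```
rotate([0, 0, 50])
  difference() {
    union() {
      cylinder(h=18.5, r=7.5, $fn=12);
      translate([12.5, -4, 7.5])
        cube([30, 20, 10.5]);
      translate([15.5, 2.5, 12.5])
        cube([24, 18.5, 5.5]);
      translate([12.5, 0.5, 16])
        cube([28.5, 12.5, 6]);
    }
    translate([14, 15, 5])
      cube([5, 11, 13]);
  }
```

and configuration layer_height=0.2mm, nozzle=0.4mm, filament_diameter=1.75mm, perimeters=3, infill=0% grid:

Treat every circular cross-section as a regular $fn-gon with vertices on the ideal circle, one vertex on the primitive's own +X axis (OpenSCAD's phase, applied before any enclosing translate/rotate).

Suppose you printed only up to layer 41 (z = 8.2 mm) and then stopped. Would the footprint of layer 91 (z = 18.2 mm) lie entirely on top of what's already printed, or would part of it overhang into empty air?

Compare the two slices. At z = 8.2: the r=7.5 cylinder gives a regular 12-gon of circumradius 7.5 (constant along its height) (area = (12/2)·7.500²·sin(360°/12) = 168.75 mm²); the cube at (12.5, -4) (footprint 30×20) is included at this height (area 600.00 mm²); the cube at (15.5, 2.5) is not intersected at this z (z outside [12.5, 18]); the cube at (12.5, 0.5) does not reach this height (z outside [16, 22]); Combining (union): the 2 present regions are separate (no shared area or edge), so areas and boundary lengths simply add and each stays a separate island — area = 768.75 mm²; the 5×11 cube at (14, 15) contributes its full rectangle (area 55.00 mm²); After the difference (first − rest): starting from that combined region (768.75 mm²), the 5×11 cube at (14, 15) partially overlaps it — only the 5.00 mm² overlap (of its 55.00 mm²) is removed, clipping the outline — area = 763.75 mm²; (whole slice rotated 50° about Z — lengths, areas and connectivity unchanged). At z = 18.2: the r=7.5 cylinder contributes a regular 12-gon of circumradius 7.5 (area = (12/2)·7.500²·sin(360°/12) = 168.75 mm²); the cube at (12.5, -4) is not intersected at this z (z outside [7.5, 18]); the cube at (15.5, 2.5) does not reach this height (z outside [12.5, 18]); the cube at (12.5, 0.5) (footprint 28.5×12.5) is included at this height (area 356.25 mm²); Taking the union: the 2 present regions are separate (no shared area or edge), so areas and boundary lengths simply add and each stays a separate island — area = 525.00 mm²; the cube at (14, 15) does not reach this height (z outside [5, 18]); Taking the first minus the rest: none of the subtracted shapes is present at this height, so the result so far is unchanged — area = 525.00 mm²; (rotated 50° about Z; rotation is an isometry so areas/perimeters/island counts are preserved). Checking containment: the cross-section at z = 18.2 is a subset of the cross-section at z = 8.2.

entirely on top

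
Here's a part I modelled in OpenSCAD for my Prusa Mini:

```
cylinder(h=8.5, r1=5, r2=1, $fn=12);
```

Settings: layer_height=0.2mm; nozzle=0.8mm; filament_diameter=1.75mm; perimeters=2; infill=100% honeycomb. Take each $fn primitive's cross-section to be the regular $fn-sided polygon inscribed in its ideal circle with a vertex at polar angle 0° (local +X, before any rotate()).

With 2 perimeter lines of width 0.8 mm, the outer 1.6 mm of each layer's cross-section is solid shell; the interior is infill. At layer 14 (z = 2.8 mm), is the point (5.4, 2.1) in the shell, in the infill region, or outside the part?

At z = 2.8 mm: the cone (r1=5→r2=1) has section circumradius 3.682 here — a regular 12-gon. Overall, the cross-section is a single solid region. The nearest boundary edge runs (3.68, 0.00)→(3.19, 1.84); distance from the point to it = 2.20 mm. The point is not inside any of the regions above, so it lies outside the cross-section (2.20 mm from the nearest boundary).

outside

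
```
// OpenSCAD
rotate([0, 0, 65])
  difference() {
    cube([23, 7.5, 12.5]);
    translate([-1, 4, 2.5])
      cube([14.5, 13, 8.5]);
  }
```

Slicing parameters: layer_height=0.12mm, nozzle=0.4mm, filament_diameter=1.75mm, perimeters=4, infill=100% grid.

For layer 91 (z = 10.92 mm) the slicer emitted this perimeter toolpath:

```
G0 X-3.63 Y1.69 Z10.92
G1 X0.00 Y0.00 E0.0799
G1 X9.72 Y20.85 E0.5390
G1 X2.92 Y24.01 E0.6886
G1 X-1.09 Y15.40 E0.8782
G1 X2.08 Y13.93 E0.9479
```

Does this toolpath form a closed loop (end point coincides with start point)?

no

Start point (G0): (-3.63, 1.69). End point (last G1): the path does not return to the start — open.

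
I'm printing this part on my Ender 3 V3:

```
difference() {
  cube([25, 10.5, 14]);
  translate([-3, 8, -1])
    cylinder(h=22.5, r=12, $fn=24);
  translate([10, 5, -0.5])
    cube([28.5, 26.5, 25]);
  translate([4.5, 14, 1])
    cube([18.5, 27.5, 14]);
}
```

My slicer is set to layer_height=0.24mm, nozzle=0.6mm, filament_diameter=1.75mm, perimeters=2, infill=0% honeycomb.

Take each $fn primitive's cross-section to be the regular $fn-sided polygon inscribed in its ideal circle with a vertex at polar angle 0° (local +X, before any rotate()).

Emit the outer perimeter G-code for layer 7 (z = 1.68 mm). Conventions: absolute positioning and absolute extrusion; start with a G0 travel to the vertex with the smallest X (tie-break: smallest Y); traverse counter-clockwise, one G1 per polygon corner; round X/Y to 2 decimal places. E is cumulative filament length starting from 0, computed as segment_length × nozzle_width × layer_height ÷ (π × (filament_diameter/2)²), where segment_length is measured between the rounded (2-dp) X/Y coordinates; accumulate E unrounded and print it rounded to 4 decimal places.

At z = 1.68 mm: the 25×10.5 cube contributes its full rectangle; the cylinder at (-3, 8): section is a regular 24-gon, circumradius r=12; the 28.5×26.5 cube at (10, 5) contributes its full rectangle; the cube at (4.5, 14) is present — its section is the full 18.5×27.5 rectangle; Taking the first minus the rest: starting from the 25×10.5 cube, the r=12 cylinder at (-3, 8) partially overlaps it — only the 85.79 mm² overlap (of its 447.24 mm²) is removed, clipping the outline; the 28.5×26.5 cube at (10, 5) partially overlaps it — only the 82.50 mm² overlap (of its 755.25 mm²) is removed, clipping the outline; the 18.5×27.5 cube at (4.5, 14) misses the remaining region (no effect) — 1 connected region. The outline is a single polygon with 9 vertices. Extrusion per mm of travel: 0.6 × 0.24 / (π × 0.875²) = 0.059868. Accumulating E over each segment gives final E = 3.4290.

G0 X5.86 Y0.00 Z1.68
G1 X25.00 Y0.00 E1.1459
G1 X25.00 Y5.00 E1.4452
G1 X10.00 Y5.00 E2.3432
G1 X10.00 Y10.50 E2.6725
G1 X8.67 Y10.50 E2.7521
G1 X9.00 Y8.00 E2.9031
G1 X8.59 Y4.89 E3.0909
G1 X7.39 Y2.00 E3.2783
G1 X5.86 Y0.00 E3.4290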